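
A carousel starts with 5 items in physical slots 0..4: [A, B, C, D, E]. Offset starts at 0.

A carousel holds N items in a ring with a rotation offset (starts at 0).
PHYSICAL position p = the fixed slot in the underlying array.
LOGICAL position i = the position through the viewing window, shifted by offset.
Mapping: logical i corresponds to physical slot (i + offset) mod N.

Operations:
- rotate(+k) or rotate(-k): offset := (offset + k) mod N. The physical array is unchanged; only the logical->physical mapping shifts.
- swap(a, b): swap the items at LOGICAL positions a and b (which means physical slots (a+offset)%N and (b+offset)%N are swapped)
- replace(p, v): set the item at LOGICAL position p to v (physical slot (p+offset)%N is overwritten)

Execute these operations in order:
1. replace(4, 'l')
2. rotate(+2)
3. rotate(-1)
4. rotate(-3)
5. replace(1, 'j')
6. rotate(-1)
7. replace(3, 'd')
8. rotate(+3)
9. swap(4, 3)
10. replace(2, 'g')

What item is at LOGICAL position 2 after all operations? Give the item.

After op 1 (replace(4, 'l')): offset=0, physical=[A,B,C,D,l], logical=[A,B,C,D,l]
After op 2 (rotate(+2)): offset=2, physical=[A,B,C,D,l], logical=[C,D,l,A,B]
After op 3 (rotate(-1)): offset=1, physical=[A,B,C,D,l], logical=[B,C,D,l,A]
After op 4 (rotate(-3)): offset=3, physical=[A,B,C,D,l], logical=[D,l,A,B,C]
After op 5 (replace(1, 'j')): offset=3, physical=[A,B,C,D,j], logical=[D,j,A,B,C]
After op 6 (rotate(-1)): offset=2, physical=[A,B,C,D,j], logical=[C,D,j,A,B]
After op 7 (replace(3, 'd')): offset=2, physical=[d,B,C,D,j], logical=[C,D,j,d,B]
After op 8 (rotate(+3)): offset=0, physical=[d,B,C,D,j], logical=[d,B,C,D,j]
After op 9 (swap(4, 3)): offset=0, physical=[d,B,C,j,D], logical=[d,B,C,j,D]
After op 10 (replace(2, 'g')): offset=0, physical=[d,B,g,j,D], logical=[d,B,g,j,D]

Answer: g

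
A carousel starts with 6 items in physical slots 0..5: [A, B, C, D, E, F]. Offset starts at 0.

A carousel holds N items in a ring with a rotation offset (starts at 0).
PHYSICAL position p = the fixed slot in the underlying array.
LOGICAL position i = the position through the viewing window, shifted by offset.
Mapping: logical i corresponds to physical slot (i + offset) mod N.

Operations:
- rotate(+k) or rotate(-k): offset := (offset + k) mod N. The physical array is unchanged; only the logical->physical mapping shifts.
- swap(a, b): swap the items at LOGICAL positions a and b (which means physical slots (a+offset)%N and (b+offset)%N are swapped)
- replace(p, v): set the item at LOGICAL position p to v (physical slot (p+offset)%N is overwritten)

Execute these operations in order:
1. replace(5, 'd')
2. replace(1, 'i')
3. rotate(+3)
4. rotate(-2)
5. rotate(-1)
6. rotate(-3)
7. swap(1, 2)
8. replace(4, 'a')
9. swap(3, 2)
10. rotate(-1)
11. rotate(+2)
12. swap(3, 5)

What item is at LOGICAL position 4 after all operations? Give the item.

Answer: C

Derivation:
After op 1 (replace(5, 'd')): offset=0, physical=[A,B,C,D,E,d], logical=[A,B,C,D,E,d]
After op 2 (replace(1, 'i')): offset=0, physical=[A,i,C,D,E,d], logical=[A,i,C,D,E,d]
After op 3 (rotate(+3)): offset=3, physical=[A,i,C,D,E,d], logical=[D,E,d,A,i,C]
After op 4 (rotate(-2)): offset=1, physical=[A,i,C,D,E,d], logical=[i,C,D,E,d,A]
After op 5 (rotate(-1)): offset=0, physical=[A,i,C,D,E,d], logical=[A,i,C,D,E,d]
After op 6 (rotate(-3)): offset=3, physical=[A,i,C,D,E,d], logical=[D,E,d,A,i,C]
After op 7 (swap(1, 2)): offset=3, physical=[A,i,C,D,d,E], logical=[D,d,E,A,i,C]
After op 8 (replace(4, 'a')): offset=3, physical=[A,a,C,D,d,E], logical=[D,d,E,A,a,C]
After op 9 (swap(3, 2)): offset=3, physical=[E,a,C,D,d,A], logical=[D,d,A,E,a,C]
After op 10 (rotate(-1)): offset=2, physical=[E,a,C,D,d,A], logical=[C,D,d,A,E,a]
After op 11 (rotate(+2)): offset=4, physical=[E,a,C,D,d,A], logical=[d,A,E,a,C,D]
After op 12 (swap(3, 5)): offset=4, physical=[E,D,C,a,d,A], logical=[d,A,E,D,C,a]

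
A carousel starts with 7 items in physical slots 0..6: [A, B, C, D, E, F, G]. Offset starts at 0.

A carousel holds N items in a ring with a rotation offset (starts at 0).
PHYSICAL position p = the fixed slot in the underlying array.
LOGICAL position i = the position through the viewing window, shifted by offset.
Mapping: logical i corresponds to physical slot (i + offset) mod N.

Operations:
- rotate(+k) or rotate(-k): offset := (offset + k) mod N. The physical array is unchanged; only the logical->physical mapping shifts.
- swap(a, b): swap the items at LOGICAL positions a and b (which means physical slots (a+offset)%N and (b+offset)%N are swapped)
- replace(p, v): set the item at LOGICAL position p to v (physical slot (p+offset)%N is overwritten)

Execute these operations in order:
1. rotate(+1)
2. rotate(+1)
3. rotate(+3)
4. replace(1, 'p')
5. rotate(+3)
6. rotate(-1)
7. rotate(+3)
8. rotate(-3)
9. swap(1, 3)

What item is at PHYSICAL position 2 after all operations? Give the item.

After op 1 (rotate(+1)): offset=1, physical=[A,B,C,D,E,F,G], logical=[B,C,D,E,F,G,A]
After op 2 (rotate(+1)): offset=2, physical=[A,B,C,D,E,F,G], logical=[C,D,E,F,G,A,B]
After op 3 (rotate(+3)): offset=5, physical=[A,B,C,D,E,F,G], logical=[F,G,A,B,C,D,E]
After op 4 (replace(1, 'p')): offset=5, physical=[A,B,C,D,E,F,p], logical=[F,p,A,B,C,D,E]
After op 5 (rotate(+3)): offset=1, physical=[A,B,C,D,E,F,p], logical=[B,C,D,E,F,p,A]
After op 6 (rotate(-1)): offset=0, physical=[A,B,C,D,E,F,p], logical=[A,B,C,D,E,F,p]
After op 7 (rotate(+3)): offset=3, physical=[A,B,C,D,E,F,p], logical=[D,E,F,p,A,B,C]
After op 8 (rotate(-3)): offset=0, physical=[A,B,C,D,E,F,p], logical=[A,B,C,D,E,F,p]
After op 9 (swap(1, 3)): offset=0, physical=[A,D,C,B,E,F,p], logical=[A,D,C,B,E,F,p]

Answer: C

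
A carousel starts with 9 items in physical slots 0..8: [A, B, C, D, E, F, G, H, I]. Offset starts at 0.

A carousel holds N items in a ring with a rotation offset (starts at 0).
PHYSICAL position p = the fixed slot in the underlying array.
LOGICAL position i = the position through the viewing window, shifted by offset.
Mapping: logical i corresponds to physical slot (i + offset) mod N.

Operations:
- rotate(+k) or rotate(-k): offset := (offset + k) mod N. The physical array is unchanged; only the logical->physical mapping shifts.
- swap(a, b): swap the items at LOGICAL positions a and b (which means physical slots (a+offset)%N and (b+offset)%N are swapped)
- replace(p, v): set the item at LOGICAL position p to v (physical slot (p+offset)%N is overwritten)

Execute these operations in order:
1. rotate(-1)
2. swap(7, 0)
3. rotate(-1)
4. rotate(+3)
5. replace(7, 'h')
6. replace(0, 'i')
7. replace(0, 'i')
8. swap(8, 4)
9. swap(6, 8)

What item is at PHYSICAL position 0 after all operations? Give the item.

Answer: H

Derivation:
After op 1 (rotate(-1)): offset=8, physical=[A,B,C,D,E,F,G,H,I], logical=[I,A,B,C,D,E,F,G,H]
After op 2 (swap(7, 0)): offset=8, physical=[A,B,C,D,E,F,I,H,G], logical=[G,A,B,C,D,E,F,I,H]
After op 3 (rotate(-1)): offset=7, physical=[A,B,C,D,E,F,I,H,G], logical=[H,G,A,B,C,D,E,F,I]
After op 4 (rotate(+3)): offset=1, physical=[A,B,C,D,E,F,I,H,G], logical=[B,C,D,E,F,I,H,G,A]
After op 5 (replace(7, 'h')): offset=1, physical=[A,B,C,D,E,F,I,H,h], logical=[B,C,D,E,F,I,H,h,A]
After op 6 (replace(0, 'i')): offset=1, physical=[A,i,C,D,E,F,I,H,h], logical=[i,C,D,E,F,I,H,h,A]
After op 7 (replace(0, 'i')): offset=1, physical=[A,i,C,D,E,F,I,H,h], logical=[i,C,D,E,F,I,H,h,A]
After op 8 (swap(8, 4)): offset=1, physical=[F,i,C,D,E,A,I,H,h], logical=[i,C,D,E,A,I,H,h,F]
After op 9 (swap(6, 8)): offset=1, physical=[H,i,C,D,E,A,I,F,h], logical=[i,C,D,E,A,I,F,h,H]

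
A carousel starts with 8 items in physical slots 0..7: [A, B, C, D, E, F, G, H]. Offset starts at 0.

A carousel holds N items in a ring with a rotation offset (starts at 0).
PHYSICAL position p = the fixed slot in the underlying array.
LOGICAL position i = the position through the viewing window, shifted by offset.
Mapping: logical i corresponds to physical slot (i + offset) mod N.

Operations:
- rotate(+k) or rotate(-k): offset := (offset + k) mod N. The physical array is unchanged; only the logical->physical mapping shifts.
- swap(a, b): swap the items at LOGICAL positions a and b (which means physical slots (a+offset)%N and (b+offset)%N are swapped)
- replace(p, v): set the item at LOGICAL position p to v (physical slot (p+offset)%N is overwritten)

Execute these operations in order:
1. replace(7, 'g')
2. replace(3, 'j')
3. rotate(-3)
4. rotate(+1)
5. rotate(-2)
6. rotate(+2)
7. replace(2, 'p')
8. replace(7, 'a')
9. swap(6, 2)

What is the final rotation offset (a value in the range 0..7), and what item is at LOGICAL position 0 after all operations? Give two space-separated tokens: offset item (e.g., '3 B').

After op 1 (replace(7, 'g')): offset=0, physical=[A,B,C,D,E,F,G,g], logical=[A,B,C,D,E,F,G,g]
After op 2 (replace(3, 'j')): offset=0, physical=[A,B,C,j,E,F,G,g], logical=[A,B,C,j,E,F,G,g]
After op 3 (rotate(-3)): offset=5, physical=[A,B,C,j,E,F,G,g], logical=[F,G,g,A,B,C,j,E]
After op 4 (rotate(+1)): offset=6, physical=[A,B,C,j,E,F,G,g], logical=[G,g,A,B,C,j,E,F]
After op 5 (rotate(-2)): offset=4, physical=[A,B,C,j,E,F,G,g], logical=[E,F,G,g,A,B,C,j]
After op 6 (rotate(+2)): offset=6, physical=[A,B,C,j,E,F,G,g], logical=[G,g,A,B,C,j,E,F]
After op 7 (replace(2, 'p')): offset=6, physical=[p,B,C,j,E,F,G,g], logical=[G,g,p,B,C,j,E,F]
After op 8 (replace(7, 'a')): offset=6, physical=[p,B,C,j,E,a,G,g], logical=[G,g,p,B,C,j,E,a]
After op 9 (swap(6, 2)): offset=6, physical=[E,B,C,j,p,a,G,g], logical=[G,g,E,B,C,j,p,a]

Answer: 6 G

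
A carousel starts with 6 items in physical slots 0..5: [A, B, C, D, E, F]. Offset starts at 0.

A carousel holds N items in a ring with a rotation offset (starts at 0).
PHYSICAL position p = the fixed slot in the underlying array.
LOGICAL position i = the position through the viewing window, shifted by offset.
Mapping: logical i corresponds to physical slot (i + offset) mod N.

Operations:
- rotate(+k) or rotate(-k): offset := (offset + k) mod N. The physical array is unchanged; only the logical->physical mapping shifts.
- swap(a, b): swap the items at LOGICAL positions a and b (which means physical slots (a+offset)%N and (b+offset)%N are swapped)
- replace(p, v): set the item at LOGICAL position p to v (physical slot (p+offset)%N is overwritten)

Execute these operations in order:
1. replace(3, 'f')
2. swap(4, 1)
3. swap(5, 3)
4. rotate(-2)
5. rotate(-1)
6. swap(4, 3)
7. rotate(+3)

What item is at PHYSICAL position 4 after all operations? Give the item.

Answer: B

Derivation:
After op 1 (replace(3, 'f')): offset=0, physical=[A,B,C,f,E,F], logical=[A,B,C,f,E,F]
After op 2 (swap(4, 1)): offset=0, physical=[A,E,C,f,B,F], logical=[A,E,C,f,B,F]
After op 3 (swap(5, 3)): offset=0, physical=[A,E,C,F,B,f], logical=[A,E,C,F,B,f]
After op 4 (rotate(-2)): offset=4, physical=[A,E,C,F,B,f], logical=[B,f,A,E,C,F]
After op 5 (rotate(-1)): offset=3, physical=[A,E,C,F,B,f], logical=[F,B,f,A,E,C]
After op 6 (swap(4, 3)): offset=3, physical=[E,A,C,F,B,f], logical=[F,B,f,E,A,C]
After op 7 (rotate(+3)): offset=0, physical=[E,A,C,F,B,f], logical=[E,A,C,F,B,f]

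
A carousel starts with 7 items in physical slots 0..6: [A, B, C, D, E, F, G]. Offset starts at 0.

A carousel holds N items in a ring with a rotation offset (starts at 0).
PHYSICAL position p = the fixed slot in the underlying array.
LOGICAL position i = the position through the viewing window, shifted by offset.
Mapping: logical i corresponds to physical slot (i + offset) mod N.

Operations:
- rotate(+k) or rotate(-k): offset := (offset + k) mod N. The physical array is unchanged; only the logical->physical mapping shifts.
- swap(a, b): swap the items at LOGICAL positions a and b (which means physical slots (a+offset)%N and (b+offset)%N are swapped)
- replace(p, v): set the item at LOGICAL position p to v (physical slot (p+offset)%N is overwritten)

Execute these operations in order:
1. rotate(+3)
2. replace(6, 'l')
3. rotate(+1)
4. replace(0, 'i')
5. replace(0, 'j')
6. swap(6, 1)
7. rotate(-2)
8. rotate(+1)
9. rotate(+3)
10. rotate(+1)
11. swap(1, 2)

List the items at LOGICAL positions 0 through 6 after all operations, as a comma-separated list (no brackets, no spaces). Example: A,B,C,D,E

After op 1 (rotate(+3)): offset=3, physical=[A,B,C,D,E,F,G], logical=[D,E,F,G,A,B,C]
After op 2 (replace(6, 'l')): offset=3, physical=[A,B,l,D,E,F,G], logical=[D,E,F,G,A,B,l]
After op 3 (rotate(+1)): offset=4, physical=[A,B,l,D,E,F,G], logical=[E,F,G,A,B,l,D]
After op 4 (replace(0, 'i')): offset=4, physical=[A,B,l,D,i,F,G], logical=[i,F,G,A,B,l,D]
After op 5 (replace(0, 'j')): offset=4, physical=[A,B,l,D,j,F,G], logical=[j,F,G,A,B,l,D]
After op 6 (swap(6, 1)): offset=4, physical=[A,B,l,F,j,D,G], logical=[j,D,G,A,B,l,F]
After op 7 (rotate(-2)): offset=2, physical=[A,B,l,F,j,D,G], logical=[l,F,j,D,G,A,B]
After op 8 (rotate(+1)): offset=3, physical=[A,B,l,F,j,D,G], logical=[F,j,D,G,A,B,l]
After op 9 (rotate(+3)): offset=6, physical=[A,B,l,F,j,D,G], logical=[G,A,B,l,F,j,D]
After op 10 (rotate(+1)): offset=0, physical=[A,B,l,F,j,D,G], logical=[A,B,l,F,j,D,G]
After op 11 (swap(1, 2)): offset=0, physical=[A,l,B,F,j,D,G], logical=[A,l,B,F,j,D,G]

Answer: A,l,B,F,j,D,G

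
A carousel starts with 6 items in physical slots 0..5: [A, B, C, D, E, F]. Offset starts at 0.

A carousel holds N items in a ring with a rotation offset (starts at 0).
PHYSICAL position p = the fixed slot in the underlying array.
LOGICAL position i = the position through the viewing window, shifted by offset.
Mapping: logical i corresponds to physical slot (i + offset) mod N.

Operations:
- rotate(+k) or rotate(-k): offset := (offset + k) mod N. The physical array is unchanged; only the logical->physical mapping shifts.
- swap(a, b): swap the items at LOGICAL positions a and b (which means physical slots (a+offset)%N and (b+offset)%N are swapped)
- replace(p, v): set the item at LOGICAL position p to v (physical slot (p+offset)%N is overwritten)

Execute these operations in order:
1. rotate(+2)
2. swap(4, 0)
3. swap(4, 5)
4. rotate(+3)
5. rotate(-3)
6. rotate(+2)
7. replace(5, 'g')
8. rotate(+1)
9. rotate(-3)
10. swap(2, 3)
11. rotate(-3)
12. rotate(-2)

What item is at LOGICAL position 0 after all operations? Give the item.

Answer: g

Derivation:
After op 1 (rotate(+2)): offset=2, physical=[A,B,C,D,E,F], logical=[C,D,E,F,A,B]
After op 2 (swap(4, 0)): offset=2, physical=[C,B,A,D,E,F], logical=[A,D,E,F,C,B]
After op 3 (swap(4, 5)): offset=2, physical=[B,C,A,D,E,F], logical=[A,D,E,F,B,C]
After op 4 (rotate(+3)): offset=5, physical=[B,C,A,D,E,F], logical=[F,B,C,A,D,E]
After op 5 (rotate(-3)): offset=2, physical=[B,C,A,D,E,F], logical=[A,D,E,F,B,C]
After op 6 (rotate(+2)): offset=4, physical=[B,C,A,D,E,F], logical=[E,F,B,C,A,D]
After op 7 (replace(5, 'g')): offset=4, physical=[B,C,A,g,E,F], logical=[E,F,B,C,A,g]
After op 8 (rotate(+1)): offset=5, physical=[B,C,A,g,E,F], logical=[F,B,C,A,g,E]
After op 9 (rotate(-3)): offset=2, physical=[B,C,A,g,E,F], logical=[A,g,E,F,B,C]
After op 10 (swap(2, 3)): offset=2, physical=[B,C,A,g,F,E], logical=[A,g,F,E,B,C]
After op 11 (rotate(-3)): offset=5, physical=[B,C,A,g,F,E], logical=[E,B,C,A,g,F]
After op 12 (rotate(-2)): offset=3, physical=[B,C,A,g,F,E], logical=[g,F,E,B,C,A]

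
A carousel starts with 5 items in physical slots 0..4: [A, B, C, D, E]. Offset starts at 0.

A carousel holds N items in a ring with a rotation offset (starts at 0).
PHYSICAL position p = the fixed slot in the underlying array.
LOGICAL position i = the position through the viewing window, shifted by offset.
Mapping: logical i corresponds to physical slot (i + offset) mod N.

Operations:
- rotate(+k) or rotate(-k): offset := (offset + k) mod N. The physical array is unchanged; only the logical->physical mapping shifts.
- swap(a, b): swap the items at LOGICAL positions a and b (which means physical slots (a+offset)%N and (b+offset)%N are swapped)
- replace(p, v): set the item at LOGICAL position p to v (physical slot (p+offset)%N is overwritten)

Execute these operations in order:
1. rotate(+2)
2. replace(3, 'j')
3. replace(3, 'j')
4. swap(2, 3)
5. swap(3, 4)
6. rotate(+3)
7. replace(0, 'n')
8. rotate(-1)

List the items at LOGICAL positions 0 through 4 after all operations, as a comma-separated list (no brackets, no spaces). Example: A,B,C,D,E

Answer: j,n,E,C,D

Derivation:
After op 1 (rotate(+2)): offset=2, physical=[A,B,C,D,E], logical=[C,D,E,A,B]
After op 2 (replace(3, 'j')): offset=2, physical=[j,B,C,D,E], logical=[C,D,E,j,B]
After op 3 (replace(3, 'j')): offset=2, physical=[j,B,C,D,E], logical=[C,D,E,j,B]
After op 4 (swap(2, 3)): offset=2, physical=[E,B,C,D,j], logical=[C,D,j,E,B]
After op 5 (swap(3, 4)): offset=2, physical=[B,E,C,D,j], logical=[C,D,j,B,E]
After op 6 (rotate(+3)): offset=0, physical=[B,E,C,D,j], logical=[B,E,C,D,j]
After op 7 (replace(0, 'n')): offset=0, physical=[n,E,C,D,j], logical=[n,E,C,D,j]
After op 8 (rotate(-1)): offset=4, physical=[n,E,C,D,j], logical=[j,n,E,C,D]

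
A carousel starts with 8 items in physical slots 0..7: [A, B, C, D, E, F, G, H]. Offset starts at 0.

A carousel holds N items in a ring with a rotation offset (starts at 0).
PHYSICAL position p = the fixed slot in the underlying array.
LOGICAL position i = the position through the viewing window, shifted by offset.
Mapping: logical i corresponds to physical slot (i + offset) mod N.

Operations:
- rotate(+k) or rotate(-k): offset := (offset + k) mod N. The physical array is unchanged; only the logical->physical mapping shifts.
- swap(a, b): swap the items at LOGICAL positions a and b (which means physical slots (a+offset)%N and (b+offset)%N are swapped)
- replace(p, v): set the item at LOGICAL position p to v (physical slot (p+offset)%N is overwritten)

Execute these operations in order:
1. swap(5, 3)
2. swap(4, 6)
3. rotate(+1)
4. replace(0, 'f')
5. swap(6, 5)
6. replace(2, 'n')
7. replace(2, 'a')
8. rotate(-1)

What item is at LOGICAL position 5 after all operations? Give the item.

After op 1 (swap(5, 3)): offset=0, physical=[A,B,C,F,E,D,G,H], logical=[A,B,C,F,E,D,G,H]
After op 2 (swap(4, 6)): offset=0, physical=[A,B,C,F,G,D,E,H], logical=[A,B,C,F,G,D,E,H]
After op 3 (rotate(+1)): offset=1, physical=[A,B,C,F,G,D,E,H], logical=[B,C,F,G,D,E,H,A]
After op 4 (replace(0, 'f')): offset=1, physical=[A,f,C,F,G,D,E,H], logical=[f,C,F,G,D,E,H,A]
After op 5 (swap(6, 5)): offset=1, physical=[A,f,C,F,G,D,H,E], logical=[f,C,F,G,D,H,E,A]
After op 6 (replace(2, 'n')): offset=1, physical=[A,f,C,n,G,D,H,E], logical=[f,C,n,G,D,H,E,A]
After op 7 (replace(2, 'a')): offset=1, physical=[A,f,C,a,G,D,H,E], logical=[f,C,a,G,D,H,E,A]
After op 8 (rotate(-1)): offset=0, physical=[A,f,C,a,G,D,H,E], logical=[A,f,C,a,G,D,H,E]

Answer: D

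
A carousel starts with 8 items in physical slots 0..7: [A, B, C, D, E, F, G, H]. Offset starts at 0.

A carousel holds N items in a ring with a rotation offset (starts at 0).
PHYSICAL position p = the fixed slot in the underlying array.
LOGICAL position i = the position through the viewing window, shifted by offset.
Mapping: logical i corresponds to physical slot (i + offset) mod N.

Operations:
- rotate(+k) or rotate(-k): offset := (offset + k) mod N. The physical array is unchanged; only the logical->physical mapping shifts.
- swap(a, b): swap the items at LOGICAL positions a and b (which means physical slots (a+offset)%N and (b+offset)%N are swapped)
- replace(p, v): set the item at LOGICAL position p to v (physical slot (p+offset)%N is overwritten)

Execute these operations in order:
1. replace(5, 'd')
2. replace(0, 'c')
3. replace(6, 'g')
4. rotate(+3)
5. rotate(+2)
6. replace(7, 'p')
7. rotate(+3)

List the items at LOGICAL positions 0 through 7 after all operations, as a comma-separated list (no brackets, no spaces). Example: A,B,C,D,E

Answer: c,B,C,D,p,d,g,H

Derivation:
After op 1 (replace(5, 'd')): offset=0, physical=[A,B,C,D,E,d,G,H], logical=[A,B,C,D,E,d,G,H]
After op 2 (replace(0, 'c')): offset=0, physical=[c,B,C,D,E,d,G,H], logical=[c,B,C,D,E,d,G,H]
After op 3 (replace(6, 'g')): offset=0, physical=[c,B,C,D,E,d,g,H], logical=[c,B,C,D,E,d,g,H]
After op 4 (rotate(+3)): offset=3, physical=[c,B,C,D,E,d,g,H], logical=[D,E,d,g,H,c,B,C]
After op 5 (rotate(+2)): offset=5, physical=[c,B,C,D,E,d,g,H], logical=[d,g,H,c,B,C,D,E]
After op 6 (replace(7, 'p')): offset=5, physical=[c,B,C,D,p,d,g,H], logical=[d,g,H,c,B,C,D,p]
After op 7 (rotate(+3)): offset=0, physical=[c,B,C,D,p,d,g,H], logical=[c,B,C,D,p,d,g,H]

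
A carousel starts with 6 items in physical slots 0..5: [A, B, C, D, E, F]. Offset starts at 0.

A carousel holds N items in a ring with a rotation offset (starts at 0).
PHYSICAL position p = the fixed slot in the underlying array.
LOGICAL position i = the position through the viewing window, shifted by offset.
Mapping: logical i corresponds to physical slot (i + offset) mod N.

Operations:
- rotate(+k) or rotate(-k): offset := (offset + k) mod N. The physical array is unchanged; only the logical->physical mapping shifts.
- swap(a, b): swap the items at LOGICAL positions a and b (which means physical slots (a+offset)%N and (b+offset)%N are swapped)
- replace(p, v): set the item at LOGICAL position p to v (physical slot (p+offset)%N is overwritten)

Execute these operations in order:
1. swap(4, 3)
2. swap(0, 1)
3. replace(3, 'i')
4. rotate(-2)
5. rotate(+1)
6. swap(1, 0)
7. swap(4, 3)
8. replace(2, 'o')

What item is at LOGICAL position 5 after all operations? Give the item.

Answer: D

Derivation:
After op 1 (swap(4, 3)): offset=0, physical=[A,B,C,E,D,F], logical=[A,B,C,E,D,F]
After op 2 (swap(0, 1)): offset=0, physical=[B,A,C,E,D,F], logical=[B,A,C,E,D,F]
After op 3 (replace(3, 'i')): offset=0, physical=[B,A,C,i,D,F], logical=[B,A,C,i,D,F]
After op 4 (rotate(-2)): offset=4, physical=[B,A,C,i,D,F], logical=[D,F,B,A,C,i]
After op 5 (rotate(+1)): offset=5, physical=[B,A,C,i,D,F], logical=[F,B,A,C,i,D]
After op 6 (swap(1, 0)): offset=5, physical=[F,A,C,i,D,B], logical=[B,F,A,C,i,D]
After op 7 (swap(4, 3)): offset=5, physical=[F,A,i,C,D,B], logical=[B,F,A,i,C,D]
After op 8 (replace(2, 'o')): offset=5, physical=[F,o,i,C,D,B], logical=[B,F,o,i,C,D]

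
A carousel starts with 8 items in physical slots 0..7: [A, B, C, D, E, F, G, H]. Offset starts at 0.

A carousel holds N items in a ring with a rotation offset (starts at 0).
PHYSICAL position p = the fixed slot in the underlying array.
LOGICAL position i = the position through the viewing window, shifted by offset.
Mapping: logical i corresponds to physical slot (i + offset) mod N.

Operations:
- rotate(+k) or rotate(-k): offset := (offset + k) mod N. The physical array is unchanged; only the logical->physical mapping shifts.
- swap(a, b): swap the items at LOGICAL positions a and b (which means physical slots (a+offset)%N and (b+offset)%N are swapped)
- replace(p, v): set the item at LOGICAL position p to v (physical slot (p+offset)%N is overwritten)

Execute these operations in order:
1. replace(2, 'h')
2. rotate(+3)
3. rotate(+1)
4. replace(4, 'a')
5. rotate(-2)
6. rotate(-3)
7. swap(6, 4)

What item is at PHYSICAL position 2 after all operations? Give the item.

After op 1 (replace(2, 'h')): offset=0, physical=[A,B,h,D,E,F,G,H], logical=[A,B,h,D,E,F,G,H]
After op 2 (rotate(+3)): offset=3, physical=[A,B,h,D,E,F,G,H], logical=[D,E,F,G,H,A,B,h]
After op 3 (rotate(+1)): offset=4, physical=[A,B,h,D,E,F,G,H], logical=[E,F,G,H,A,B,h,D]
After op 4 (replace(4, 'a')): offset=4, physical=[a,B,h,D,E,F,G,H], logical=[E,F,G,H,a,B,h,D]
After op 5 (rotate(-2)): offset=2, physical=[a,B,h,D,E,F,G,H], logical=[h,D,E,F,G,H,a,B]
After op 6 (rotate(-3)): offset=7, physical=[a,B,h,D,E,F,G,H], logical=[H,a,B,h,D,E,F,G]
After op 7 (swap(6, 4)): offset=7, physical=[a,B,h,F,E,D,G,H], logical=[H,a,B,h,F,E,D,G]

Answer: h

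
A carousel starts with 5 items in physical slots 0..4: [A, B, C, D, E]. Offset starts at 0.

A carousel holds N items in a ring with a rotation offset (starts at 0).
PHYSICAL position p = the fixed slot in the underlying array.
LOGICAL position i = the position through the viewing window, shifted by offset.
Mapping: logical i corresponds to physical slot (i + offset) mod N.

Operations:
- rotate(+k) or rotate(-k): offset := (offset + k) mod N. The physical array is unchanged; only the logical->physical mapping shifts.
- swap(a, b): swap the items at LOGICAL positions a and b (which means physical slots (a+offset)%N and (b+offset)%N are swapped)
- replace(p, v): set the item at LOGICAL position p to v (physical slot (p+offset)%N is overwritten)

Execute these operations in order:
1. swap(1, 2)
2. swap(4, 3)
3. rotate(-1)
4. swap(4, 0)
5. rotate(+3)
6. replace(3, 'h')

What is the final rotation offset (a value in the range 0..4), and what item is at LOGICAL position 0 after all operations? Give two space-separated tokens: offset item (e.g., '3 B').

After op 1 (swap(1, 2)): offset=0, physical=[A,C,B,D,E], logical=[A,C,B,D,E]
After op 2 (swap(4, 3)): offset=0, physical=[A,C,B,E,D], logical=[A,C,B,E,D]
After op 3 (rotate(-1)): offset=4, physical=[A,C,B,E,D], logical=[D,A,C,B,E]
After op 4 (swap(4, 0)): offset=4, physical=[A,C,B,D,E], logical=[E,A,C,B,D]
After op 5 (rotate(+3)): offset=2, physical=[A,C,B,D,E], logical=[B,D,E,A,C]
After op 6 (replace(3, 'h')): offset=2, physical=[h,C,B,D,E], logical=[B,D,E,h,C]

Answer: 2 B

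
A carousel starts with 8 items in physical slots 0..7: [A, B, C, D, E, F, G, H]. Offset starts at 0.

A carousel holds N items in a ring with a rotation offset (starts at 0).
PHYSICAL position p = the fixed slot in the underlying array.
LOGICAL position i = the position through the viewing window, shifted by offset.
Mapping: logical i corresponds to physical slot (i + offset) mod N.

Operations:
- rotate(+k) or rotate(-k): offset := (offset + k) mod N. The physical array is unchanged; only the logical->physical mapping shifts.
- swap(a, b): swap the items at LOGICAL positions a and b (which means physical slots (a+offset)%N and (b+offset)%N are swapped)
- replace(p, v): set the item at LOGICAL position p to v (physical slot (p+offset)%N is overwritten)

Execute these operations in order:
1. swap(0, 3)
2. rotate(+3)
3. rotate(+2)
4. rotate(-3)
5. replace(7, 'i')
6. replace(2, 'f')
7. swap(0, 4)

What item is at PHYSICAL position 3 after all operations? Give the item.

After op 1 (swap(0, 3)): offset=0, physical=[D,B,C,A,E,F,G,H], logical=[D,B,C,A,E,F,G,H]
After op 2 (rotate(+3)): offset=3, physical=[D,B,C,A,E,F,G,H], logical=[A,E,F,G,H,D,B,C]
After op 3 (rotate(+2)): offset=5, physical=[D,B,C,A,E,F,G,H], logical=[F,G,H,D,B,C,A,E]
After op 4 (rotate(-3)): offset=2, physical=[D,B,C,A,E,F,G,H], logical=[C,A,E,F,G,H,D,B]
After op 5 (replace(7, 'i')): offset=2, physical=[D,i,C,A,E,F,G,H], logical=[C,A,E,F,G,H,D,i]
After op 6 (replace(2, 'f')): offset=2, physical=[D,i,C,A,f,F,G,H], logical=[C,A,f,F,G,H,D,i]
After op 7 (swap(0, 4)): offset=2, physical=[D,i,G,A,f,F,C,H], logical=[G,A,f,F,C,H,D,i]

Answer: A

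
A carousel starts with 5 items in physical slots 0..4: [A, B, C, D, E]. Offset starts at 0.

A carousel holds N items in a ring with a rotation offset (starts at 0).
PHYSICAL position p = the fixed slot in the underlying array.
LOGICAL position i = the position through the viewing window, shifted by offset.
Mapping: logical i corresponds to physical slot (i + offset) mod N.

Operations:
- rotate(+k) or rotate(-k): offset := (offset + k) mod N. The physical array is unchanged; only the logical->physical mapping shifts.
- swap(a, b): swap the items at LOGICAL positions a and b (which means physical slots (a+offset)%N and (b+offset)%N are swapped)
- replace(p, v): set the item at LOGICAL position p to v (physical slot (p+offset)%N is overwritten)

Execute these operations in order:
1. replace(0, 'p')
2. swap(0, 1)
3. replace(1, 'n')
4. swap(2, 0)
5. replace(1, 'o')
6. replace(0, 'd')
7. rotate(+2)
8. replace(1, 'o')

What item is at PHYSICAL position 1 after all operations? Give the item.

After op 1 (replace(0, 'p')): offset=0, physical=[p,B,C,D,E], logical=[p,B,C,D,E]
After op 2 (swap(0, 1)): offset=0, physical=[B,p,C,D,E], logical=[B,p,C,D,E]
After op 3 (replace(1, 'n')): offset=0, physical=[B,n,C,D,E], logical=[B,n,C,D,E]
After op 4 (swap(2, 0)): offset=0, physical=[C,n,B,D,E], logical=[C,n,B,D,E]
After op 5 (replace(1, 'o')): offset=0, physical=[C,o,B,D,E], logical=[C,o,B,D,E]
After op 6 (replace(0, 'd')): offset=0, physical=[d,o,B,D,E], logical=[d,o,B,D,E]
After op 7 (rotate(+2)): offset=2, physical=[d,o,B,D,E], logical=[B,D,E,d,o]
After op 8 (replace(1, 'o')): offset=2, physical=[d,o,B,o,E], logical=[B,o,E,d,o]

Answer: o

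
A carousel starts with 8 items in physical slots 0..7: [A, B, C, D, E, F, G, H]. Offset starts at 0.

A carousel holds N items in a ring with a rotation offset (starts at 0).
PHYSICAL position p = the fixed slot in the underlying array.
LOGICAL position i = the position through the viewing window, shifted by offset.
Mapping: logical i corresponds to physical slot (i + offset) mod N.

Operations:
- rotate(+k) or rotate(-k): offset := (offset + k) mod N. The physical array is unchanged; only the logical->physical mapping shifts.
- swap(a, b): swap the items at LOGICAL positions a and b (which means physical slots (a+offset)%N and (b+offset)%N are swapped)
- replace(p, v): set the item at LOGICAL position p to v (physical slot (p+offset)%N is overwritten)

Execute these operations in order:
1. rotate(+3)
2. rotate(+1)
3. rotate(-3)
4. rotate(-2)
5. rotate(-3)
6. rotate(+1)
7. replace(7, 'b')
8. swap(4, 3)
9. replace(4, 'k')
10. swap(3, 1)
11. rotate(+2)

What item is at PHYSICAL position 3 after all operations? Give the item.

Answer: D

Derivation:
After op 1 (rotate(+3)): offset=3, physical=[A,B,C,D,E,F,G,H], logical=[D,E,F,G,H,A,B,C]
After op 2 (rotate(+1)): offset=4, physical=[A,B,C,D,E,F,G,H], logical=[E,F,G,H,A,B,C,D]
After op 3 (rotate(-3)): offset=1, physical=[A,B,C,D,E,F,G,H], logical=[B,C,D,E,F,G,H,A]
After op 4 (rotate(-2)): offset=7, physical=[A,B,C,D,E,F,G,H], logical=[H,A,B,C,D,E,F,G]
After op 5 (rotate(-3)): offset=4, physical=[A,B,C,D,E,F,G,H], logical=[E,F,G,H,A,B,C,D]
After op 6 (rotate(+1)): offset=5, physical=[A,B,C,D,E,F,G,H], logical=[F,G,H,A,B,C,D,E]
After op 7 (replace(7, 'b')): offset=5, physical=[A,B,C,D,b,F,G,H], logical=[F,G,H,A,B,C,D,b]
After op 8 (swap(4, 3)): offset=5, physical=[B,A,C,D,b,F,G,H], logical=[F,G,H,B,A,C,D,b]
After op 9 (replace(4, 'k')): offset=5, physical=[B,k,C,D,b,F,G,H], logical=[F,G,H,B,k,C,D,b]
After op 10 (swap(3, 1)): offset=5, physical=[G,k,C,D,b,F,B,H], logical=[F,B,H,G,k,C,D,b]
After op 11 (rotate(+2)): offset=7, physical=[G,k,C,D,b,F,B,H], logical=[H,G,k,C,D,b,F,B]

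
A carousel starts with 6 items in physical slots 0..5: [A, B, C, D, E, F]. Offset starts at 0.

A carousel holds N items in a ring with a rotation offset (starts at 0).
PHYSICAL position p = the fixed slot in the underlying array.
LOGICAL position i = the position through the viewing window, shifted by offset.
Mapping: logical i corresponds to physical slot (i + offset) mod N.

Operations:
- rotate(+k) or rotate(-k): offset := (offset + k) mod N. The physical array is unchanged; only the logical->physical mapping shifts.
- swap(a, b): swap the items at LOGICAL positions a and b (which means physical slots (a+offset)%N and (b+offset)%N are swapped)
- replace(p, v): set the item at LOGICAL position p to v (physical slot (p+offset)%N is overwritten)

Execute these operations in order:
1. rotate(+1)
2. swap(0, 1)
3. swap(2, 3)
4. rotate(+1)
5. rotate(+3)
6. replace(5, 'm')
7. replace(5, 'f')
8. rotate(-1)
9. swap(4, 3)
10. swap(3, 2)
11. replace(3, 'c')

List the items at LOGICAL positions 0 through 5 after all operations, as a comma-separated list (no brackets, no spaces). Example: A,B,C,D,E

After op 1 (rotate(+1)): offset=1, physical=[A,B,C,D,E,F], logical=[B,C,D,E,F,A]
After op 2 (swap(0, 1)): offset=1, physical=[A,C,B,D,E,F], logical=[C,B,D,E,F,A]
After op 3 (swap(2, 3)): offset=1, physical=[A,C,B,E,D,F], logical=[C,B,E,D,F,A]
After op 4 (rotate(+1)): offset=2, physical=[A,C,B,E,D,F], logical=[B,E,D,F,A,C]
After op 5 (rotate(+3)): offset=5, physical=[A,C,B,E,D,F], logical=[F,A,C,B,E,D]
After op 6 (replace(5, 'm')): offset=5, physical=[A,C,B,E,m,F], logical=[F,A,C,B,E,m]
After op 7 (replace(5, 'f')): offset=5, physical=[A,C,B,E,f,F], logical=[F,A,C,B,E,f]
After op 8 (rotate(-1)): offset=4, physical=[A,C,B,E,f,F], logical=[f,F,A,C,B,E]
After op 9 (swap(4, 3)): offset=4, physical=[A,B,C,E,f,F], logical=[f,F,A,B,C,E]
After op 10 (swap(3, 2)): offset=4, physical=[B,A,C,E,f,F], logical=[f,F,B,A,C,E]
After op 11 (replace(3, 'c')): offset=4, physical=[B,c,C,E,f,F], logical=[f,F,B,c,C,E]

Answer: f,F,B,c,C,E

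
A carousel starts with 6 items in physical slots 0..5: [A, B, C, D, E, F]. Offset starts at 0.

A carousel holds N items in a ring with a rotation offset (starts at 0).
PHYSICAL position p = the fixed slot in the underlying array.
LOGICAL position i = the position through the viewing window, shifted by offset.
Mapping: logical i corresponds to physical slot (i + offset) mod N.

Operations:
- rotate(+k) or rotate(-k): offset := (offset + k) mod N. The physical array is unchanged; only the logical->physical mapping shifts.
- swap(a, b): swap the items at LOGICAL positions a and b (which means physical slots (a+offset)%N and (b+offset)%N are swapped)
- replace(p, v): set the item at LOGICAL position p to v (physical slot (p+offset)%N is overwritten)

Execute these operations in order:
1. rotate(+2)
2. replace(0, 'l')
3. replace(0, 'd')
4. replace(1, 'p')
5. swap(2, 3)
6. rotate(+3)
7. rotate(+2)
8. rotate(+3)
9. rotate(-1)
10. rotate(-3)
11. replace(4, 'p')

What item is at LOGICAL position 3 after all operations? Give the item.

After op 1 (rotate(+2)): offset=2, physical=[A,B,C,D,E,F], logical=[C,D,E,F,A,B]
After op 2 (replace(0, 'l')): offset=2, physical=[A,B,l,D,E,F], logical=[l,D,E,F,A,B]
After op 3 (replace(0, 'd')): offset=2, physical=[A,B,d,D,E,F], logical=[d,D,E,F,A,B]
After op 4 (replace(1, 'p')): offset=2, physical=[A,B,d,p,E,F], logical=[d,p,E,F,A,B]
After op 5 (swap(2, 3)): offset=2, physical=[A,B,d,p,F,E], logical=[d,p,F,E,A,B]
After op 6 (rotate(+3)): offset=5, physical=[A,B,d,p,F,E], logical=[E,A,B,d,p,F]
After op 7 (rotate(+2)): offset=1, physical=[A,B,d,p,F,E], logical=[B,d,p,F,E,A]
After op 8 (rotate(+3)): offset=4, physical=[A,B,d,p,F,E], logical=[F,E,A,B,d,p]
After op 9 (rotate(-1)): offset=3, physical=[A,B,d,p,F,E], logical=[p,F,E,A,B,d]
After op 10 (rotate(-3)): offset=0, physical=[A,B,d,p,F,E], logical=[A,B,d,p,F,E]
After op 11 (replace(4, 'p')): offset=0, physical=[A,B,d,p,p,E], logical=[A,B,d,p,p,E]

Answer: p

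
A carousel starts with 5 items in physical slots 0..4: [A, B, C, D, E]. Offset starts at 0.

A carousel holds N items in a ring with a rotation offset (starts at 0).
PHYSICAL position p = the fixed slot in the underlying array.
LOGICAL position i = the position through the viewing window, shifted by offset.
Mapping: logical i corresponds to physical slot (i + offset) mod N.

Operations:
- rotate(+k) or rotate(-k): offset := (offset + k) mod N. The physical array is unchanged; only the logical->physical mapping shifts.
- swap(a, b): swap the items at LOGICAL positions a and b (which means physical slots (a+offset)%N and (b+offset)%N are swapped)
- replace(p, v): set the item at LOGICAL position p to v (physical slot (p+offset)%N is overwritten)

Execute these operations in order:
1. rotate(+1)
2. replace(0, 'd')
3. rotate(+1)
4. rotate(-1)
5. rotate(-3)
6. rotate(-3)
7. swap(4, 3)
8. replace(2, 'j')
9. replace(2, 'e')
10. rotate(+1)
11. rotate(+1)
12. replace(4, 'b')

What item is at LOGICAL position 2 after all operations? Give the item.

After op 1 (rotate(+1)): offset=1, physical=[A,B,C,D,E], logical=[B,C,D,E,A]
After op 2 (replace(0, 'd')): offset=1, physical=[A,d,C,D,E], logical=[d,C,D,E,A]
After op 3 (rotate(+1)): offset=2, physical=[A,d,C,D,E], logical=[C,D,E,A,d]
After op 4 (rotate(-1)): offset=1, physical=[A,d,C,D,E], logical=[d,C,D,E,A]
After op 5 (rotate(-3)): offset=3, physical=[A,d,C,D,E], logical=[D,E,A,d,C]
After op 6 (rotate(-3)): offset=0, physical=[A,d,C,D,E], logical=[A,d,C,D,E]
After op 7 (swap(4, 3)): offset=0, physical=[A,d,C,E,D], logical=[A,d,C,E,D]
After op 8 (replace(2, 'j')): offset=0, physical=[A,d,j,E,D], logical=[A,d,j,E,D]
After op 9 (replace(2, 'e')): offset=0, physical=[A,d,e,E,D], logical=[A,d,e,E,D]
After op 10 (rotate(+1)): offset=1, physical=[A,d,e,E,D], logical=[d,e,E,D,A]
After op 11 (rotate(+1)): offset=2, physical=[A,d,e,E,D], logical=[e,E,D,A,d]
After op 12 (replace(4, 'b')): offset=2, physical=[A,b,e,E,D], logical=[e,E,D,A,b]

Answer: D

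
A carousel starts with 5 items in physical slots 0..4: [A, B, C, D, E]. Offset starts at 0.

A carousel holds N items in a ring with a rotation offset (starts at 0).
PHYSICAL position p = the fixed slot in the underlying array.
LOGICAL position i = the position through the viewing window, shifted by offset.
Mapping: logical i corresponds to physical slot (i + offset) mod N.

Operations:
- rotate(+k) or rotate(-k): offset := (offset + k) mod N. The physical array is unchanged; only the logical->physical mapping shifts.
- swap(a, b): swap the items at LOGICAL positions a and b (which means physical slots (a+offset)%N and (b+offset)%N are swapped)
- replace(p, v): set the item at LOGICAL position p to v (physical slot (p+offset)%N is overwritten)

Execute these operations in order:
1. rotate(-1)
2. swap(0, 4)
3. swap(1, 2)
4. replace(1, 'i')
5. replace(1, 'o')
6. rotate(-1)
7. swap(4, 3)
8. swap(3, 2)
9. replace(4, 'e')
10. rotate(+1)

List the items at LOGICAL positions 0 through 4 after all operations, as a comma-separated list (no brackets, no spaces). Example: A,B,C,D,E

After op 1 (rotate(-1)): offset=4, physical=[A,B,C,D,E], logical=[E,A,B,C,D]
After op 2 (swap(0, 4)): offset=4, physical=[A,B,C,E,D], logical=[D,A,B,C,E]
After op 3 (swap(1, 2)): offset=4, physical=[B,A,C,E,D], logical=[D,B,A,C,E]
After op 4 (replace(1, 'i')): offset=4, physical=[i,A,C,E,D], logical=[D,i,A,C,E]
After op 5 (replace(1, 'o')): offset=4, physical=[o,A,C,E,D], logical=[D,o,A,C,E]
After op 6 (rotate(-1)): offset=3, physical=[o,A,C,E,D], logical=[E,D,o,A,C]
After op 7 (swap(4, 3)): offset=3, physical=[o,C,A,E,D], logical=[E,D,o,C,A]
After op 8 (swap(3, 2)): offset=3, physical=[C,o,A,E,D], logical=[E,D,C,o,A]
After op 9 (replace(4, 'e')): offset=3, physical=[C,o,e,E,D], logical=[E,D,C,o,e]
After op 10 (rotate(+1)): offset=4, physical=[C,o,e,E,D], logical=[D,C,o,e,E]

Answer: D,C,o,e,E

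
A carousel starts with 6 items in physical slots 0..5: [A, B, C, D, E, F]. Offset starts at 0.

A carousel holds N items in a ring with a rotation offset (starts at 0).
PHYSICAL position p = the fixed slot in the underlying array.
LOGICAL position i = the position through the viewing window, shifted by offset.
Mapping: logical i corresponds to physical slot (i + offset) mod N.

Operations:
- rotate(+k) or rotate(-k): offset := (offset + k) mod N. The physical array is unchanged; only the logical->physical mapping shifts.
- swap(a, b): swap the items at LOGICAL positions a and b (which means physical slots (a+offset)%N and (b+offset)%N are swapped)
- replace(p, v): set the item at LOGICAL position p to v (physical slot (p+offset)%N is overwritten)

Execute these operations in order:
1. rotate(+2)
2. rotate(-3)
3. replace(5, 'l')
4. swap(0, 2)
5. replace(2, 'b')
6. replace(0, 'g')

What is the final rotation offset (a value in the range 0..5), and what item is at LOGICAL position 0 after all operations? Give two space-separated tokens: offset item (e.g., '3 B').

After op 1 (rotate(+2)): offset=2, physical=[A,B,C,D,E,F], logical=[C,D,E,F,A,B]
After op 2 (rotate(-3)): offset=5, physical=[A,B,C,D,E,F], logical=[F,A,B,C,D,E]
After op 3 (replace(5, 'l')): offset=5, physical=[A,B,C,D,l,F], logical=[F,A,B,C,D,l]
After op 4 (swap(0, 2)): offset=5, physical=[A,F,C,D,l,B], logical=[B,A,F,C,D,l]
After op 5 (replace(2, 'b')): offset=5, physical=[A,b,C,D,l,B], logical=[B,A,b,C,D,l]
After op 6 (replace(0, 'g')): offset=5, physical=[A,b,C,D,l,g], logical=[g,A,b,C,D,l]

Answer: 5 g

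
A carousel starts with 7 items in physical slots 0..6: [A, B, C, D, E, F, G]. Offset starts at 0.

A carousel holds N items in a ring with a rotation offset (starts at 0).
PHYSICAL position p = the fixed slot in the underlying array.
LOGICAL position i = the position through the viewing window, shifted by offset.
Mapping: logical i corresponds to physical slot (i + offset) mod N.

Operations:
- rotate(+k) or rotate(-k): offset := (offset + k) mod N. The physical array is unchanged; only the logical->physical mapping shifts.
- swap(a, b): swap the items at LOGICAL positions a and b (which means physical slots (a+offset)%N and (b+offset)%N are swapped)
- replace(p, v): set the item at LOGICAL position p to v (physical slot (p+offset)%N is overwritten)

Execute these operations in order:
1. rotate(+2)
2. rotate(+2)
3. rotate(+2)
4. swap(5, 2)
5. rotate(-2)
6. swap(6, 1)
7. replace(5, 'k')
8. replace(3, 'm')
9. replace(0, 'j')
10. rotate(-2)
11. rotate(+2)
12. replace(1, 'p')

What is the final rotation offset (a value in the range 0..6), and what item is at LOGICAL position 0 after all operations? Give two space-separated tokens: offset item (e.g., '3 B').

After op 1 (rotate(+2)): offset=2, physical=[A,B,C,D,E,F,G], logical=[C,D,E,F,G,A,B]
After op 2 (rotate(+2)): offset=4, physical=[A,B,C,D,E,F,G], logical=[E,F,G,A,B,C,D]
After op 3 (rotate(+2)): offset=6, physical=[A,B,C,D,E,F,G], logical=[G,A,B,C,D,E,F]
After op 4 (swap(5, 2)): offset=6, physical=[A,E,C,D,B,F,G], logical=[G,A,E,C,D,B,F]
After op 5 (rotate(-2)): offset=4, physical=[A,E,C,D,B,F,G], logical=[B,F,G,A,E,C,D]
After op 6 (swap(6, 1)): offset=4, physical=[A,E,C,F,B,D,G], logical=[B,D,G,A,E,C,F]
After op 7 (replace(5, 'k')): offset=4, physical=[A,E,k,F,B,D,G], logical=[B,D,G,A,E,k,F]
After op 8 (replace(3, 'm')): offset=4, physical=[m,E,k,F,B,D,G], logical=[B,D,G,m,E,k,F]
After op 9 (replace(0, 'j')): offset=4, physical=[m,E,k,F,j,D,G], logical=[j,D,G,m,E,k,F]
After op 10 (rotate(-2)): offset=2, physical=[m,E,k,F,j,D,G], logical=[k,F,j,D,G,m,E]
After op 11 (rotate(+2)): offset=4, physical=[m,E,k,F,j,D,G], logical=[j,D,G,m,E,k,F]
After op 12 (replace(1, 'p')): offset=4, physical=[m,E,k,F,j,p,G], logical=[j,p,G,m,E,k,F]

Answer: 4 j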